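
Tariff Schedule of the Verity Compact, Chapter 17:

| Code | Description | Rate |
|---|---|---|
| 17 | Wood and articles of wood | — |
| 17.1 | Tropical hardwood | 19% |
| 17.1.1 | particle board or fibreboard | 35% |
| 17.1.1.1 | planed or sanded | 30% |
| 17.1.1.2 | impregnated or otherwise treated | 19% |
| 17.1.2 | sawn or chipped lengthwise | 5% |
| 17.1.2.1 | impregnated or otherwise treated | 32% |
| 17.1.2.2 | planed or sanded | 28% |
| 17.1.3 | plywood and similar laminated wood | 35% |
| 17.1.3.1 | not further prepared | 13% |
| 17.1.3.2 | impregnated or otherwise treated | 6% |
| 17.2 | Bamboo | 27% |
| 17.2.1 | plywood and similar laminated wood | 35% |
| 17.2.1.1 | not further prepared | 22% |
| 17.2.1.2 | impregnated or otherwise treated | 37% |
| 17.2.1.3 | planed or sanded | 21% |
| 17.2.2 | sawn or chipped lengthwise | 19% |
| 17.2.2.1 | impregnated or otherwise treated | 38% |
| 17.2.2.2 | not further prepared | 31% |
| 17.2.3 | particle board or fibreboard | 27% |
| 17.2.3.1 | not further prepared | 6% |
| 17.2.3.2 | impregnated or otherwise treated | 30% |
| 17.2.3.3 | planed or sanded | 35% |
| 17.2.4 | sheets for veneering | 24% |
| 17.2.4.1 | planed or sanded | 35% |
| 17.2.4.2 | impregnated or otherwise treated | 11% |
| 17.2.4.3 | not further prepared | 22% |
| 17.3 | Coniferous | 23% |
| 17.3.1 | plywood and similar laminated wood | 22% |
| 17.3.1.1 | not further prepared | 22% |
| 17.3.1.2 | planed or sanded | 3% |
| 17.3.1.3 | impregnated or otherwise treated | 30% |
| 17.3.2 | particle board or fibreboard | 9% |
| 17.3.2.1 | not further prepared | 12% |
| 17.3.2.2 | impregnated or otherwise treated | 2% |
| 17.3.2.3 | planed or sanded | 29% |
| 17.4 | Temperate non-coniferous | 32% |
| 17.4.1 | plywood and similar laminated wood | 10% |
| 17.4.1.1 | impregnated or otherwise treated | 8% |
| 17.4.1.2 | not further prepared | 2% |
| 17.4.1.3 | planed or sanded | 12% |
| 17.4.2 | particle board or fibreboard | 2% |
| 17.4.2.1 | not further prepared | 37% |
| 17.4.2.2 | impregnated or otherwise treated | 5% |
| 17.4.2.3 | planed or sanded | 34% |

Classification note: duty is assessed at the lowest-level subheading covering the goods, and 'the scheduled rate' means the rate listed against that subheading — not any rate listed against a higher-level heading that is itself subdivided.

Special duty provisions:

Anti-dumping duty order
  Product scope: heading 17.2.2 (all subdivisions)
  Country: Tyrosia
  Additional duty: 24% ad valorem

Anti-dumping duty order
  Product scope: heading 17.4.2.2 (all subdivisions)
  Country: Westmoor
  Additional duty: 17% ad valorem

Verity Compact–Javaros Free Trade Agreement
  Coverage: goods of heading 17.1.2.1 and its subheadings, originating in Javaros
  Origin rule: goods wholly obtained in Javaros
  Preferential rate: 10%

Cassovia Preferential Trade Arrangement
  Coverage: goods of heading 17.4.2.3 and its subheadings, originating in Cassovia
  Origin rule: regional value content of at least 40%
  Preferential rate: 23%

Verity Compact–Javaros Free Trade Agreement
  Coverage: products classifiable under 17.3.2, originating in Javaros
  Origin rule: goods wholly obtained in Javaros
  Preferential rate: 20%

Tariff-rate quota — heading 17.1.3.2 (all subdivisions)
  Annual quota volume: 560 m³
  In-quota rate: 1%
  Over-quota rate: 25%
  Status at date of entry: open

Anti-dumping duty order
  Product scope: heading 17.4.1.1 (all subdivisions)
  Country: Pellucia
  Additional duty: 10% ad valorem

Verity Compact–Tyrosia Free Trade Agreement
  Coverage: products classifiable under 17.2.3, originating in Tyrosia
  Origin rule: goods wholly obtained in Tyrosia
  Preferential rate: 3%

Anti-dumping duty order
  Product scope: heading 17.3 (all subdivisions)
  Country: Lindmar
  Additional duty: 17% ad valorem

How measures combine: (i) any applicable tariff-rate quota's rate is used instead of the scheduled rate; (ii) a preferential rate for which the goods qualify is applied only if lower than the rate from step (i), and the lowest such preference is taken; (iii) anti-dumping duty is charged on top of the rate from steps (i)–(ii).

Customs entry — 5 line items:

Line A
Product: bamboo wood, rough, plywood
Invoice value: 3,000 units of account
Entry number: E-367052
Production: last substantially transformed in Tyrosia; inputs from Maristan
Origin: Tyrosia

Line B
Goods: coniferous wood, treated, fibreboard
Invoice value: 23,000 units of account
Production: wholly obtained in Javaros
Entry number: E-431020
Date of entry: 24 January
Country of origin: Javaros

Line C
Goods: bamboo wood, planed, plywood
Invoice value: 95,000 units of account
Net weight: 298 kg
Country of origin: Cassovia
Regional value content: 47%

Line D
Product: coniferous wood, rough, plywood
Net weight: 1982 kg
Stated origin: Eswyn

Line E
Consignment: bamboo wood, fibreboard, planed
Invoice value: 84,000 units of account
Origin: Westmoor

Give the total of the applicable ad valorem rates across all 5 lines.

102%

Line A: bamboo → 17.2; plywood → 17.2.1; rough → 17.2.1.1. Scheduled 22%. Tyrosia agreement on 17.2.3: 17.2.1.1 not covered. → 22%.
Line B: coniferous → 17.3; fibreboard → 17.3.2; treated → 17.3.2.2. Scheduled 2%. Javaros agreement on 17.1.2.1: 17.3.2.2 not covered; Javaros agreement on 17.3.2: wholly obtained → 20% available; preference 20% not lower than 2% → no reduction. → 2%.
Line C: bamboo → 17.2; plywood → 17.2.1; planed → 17.2.1.3. Scheduled 21%. Cassovia agreement on 17.4.2.3: 17.2.1.3 not covered. → 21%.
Line D: coniferous → 17.3; plywood → 17.3.1; rough → 17.3.1.1. Scheduled 22%. No special measure applies. → 22%.
Line E: bamboo → 17.2; fibreboard → 17.2.3; planed → 17.2.3.3. Scheduled 35%. No special measure applies. → 35%.
Sum: 22% + 2% + 21% + 22% + 35% = 102%.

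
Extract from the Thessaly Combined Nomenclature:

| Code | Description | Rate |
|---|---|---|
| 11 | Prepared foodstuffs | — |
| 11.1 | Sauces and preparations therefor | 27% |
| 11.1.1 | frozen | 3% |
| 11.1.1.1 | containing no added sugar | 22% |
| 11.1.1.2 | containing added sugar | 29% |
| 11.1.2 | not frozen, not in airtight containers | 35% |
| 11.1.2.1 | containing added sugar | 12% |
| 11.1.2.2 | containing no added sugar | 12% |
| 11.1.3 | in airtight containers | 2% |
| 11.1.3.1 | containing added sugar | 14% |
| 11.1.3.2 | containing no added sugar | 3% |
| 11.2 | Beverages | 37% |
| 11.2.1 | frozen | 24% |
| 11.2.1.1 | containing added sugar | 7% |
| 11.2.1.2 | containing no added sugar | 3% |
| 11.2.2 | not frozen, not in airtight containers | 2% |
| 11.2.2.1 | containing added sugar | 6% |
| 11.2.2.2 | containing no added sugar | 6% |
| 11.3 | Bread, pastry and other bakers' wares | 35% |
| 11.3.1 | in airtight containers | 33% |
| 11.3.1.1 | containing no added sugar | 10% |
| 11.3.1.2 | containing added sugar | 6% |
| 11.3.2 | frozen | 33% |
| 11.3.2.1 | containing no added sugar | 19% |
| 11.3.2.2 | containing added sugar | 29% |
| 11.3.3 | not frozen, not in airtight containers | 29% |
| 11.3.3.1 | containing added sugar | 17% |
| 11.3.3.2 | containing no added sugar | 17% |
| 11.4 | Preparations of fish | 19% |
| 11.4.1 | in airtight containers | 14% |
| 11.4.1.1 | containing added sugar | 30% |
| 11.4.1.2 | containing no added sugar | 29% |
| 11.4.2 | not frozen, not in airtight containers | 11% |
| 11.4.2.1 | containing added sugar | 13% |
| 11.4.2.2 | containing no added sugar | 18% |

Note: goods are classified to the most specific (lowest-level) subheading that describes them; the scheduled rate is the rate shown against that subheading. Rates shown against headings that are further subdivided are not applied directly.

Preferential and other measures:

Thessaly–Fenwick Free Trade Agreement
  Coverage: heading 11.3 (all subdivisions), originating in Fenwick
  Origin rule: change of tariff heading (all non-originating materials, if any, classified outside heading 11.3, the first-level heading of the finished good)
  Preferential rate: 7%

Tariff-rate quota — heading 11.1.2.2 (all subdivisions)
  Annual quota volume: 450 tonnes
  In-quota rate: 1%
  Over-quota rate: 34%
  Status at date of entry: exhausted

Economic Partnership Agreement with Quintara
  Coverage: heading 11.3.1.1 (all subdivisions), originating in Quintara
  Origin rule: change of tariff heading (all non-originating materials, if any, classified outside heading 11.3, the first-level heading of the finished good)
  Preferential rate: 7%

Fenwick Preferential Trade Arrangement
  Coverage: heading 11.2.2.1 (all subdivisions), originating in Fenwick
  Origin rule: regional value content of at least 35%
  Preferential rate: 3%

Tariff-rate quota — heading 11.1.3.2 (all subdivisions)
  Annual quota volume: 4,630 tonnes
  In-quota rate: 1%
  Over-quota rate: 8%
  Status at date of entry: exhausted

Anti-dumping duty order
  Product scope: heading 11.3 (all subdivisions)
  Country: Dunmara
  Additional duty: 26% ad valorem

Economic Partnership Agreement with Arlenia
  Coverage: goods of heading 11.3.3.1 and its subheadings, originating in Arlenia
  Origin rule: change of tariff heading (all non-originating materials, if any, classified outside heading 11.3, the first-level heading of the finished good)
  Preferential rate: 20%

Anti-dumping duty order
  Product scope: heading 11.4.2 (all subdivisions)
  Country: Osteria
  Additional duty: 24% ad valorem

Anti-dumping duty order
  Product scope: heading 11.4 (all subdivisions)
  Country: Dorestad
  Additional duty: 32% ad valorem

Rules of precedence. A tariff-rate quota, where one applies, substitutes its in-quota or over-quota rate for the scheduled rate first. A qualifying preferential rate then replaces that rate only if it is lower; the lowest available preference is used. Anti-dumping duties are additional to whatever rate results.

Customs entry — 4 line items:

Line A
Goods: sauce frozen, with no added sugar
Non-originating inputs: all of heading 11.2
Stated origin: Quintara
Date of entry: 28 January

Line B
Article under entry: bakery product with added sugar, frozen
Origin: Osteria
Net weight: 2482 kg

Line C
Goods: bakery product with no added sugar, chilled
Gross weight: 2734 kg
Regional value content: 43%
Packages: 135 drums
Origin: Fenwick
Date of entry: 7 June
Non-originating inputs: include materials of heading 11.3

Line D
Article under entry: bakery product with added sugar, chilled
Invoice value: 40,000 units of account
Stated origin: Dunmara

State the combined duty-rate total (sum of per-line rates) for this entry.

Line A: sauce → 11.1; frozen → 11.1.1; with no added sugar → 11.1.1.1. Scheduled 22%. Quintara agreement on 11.3.1.1: 11.1.1.1 not covered. → 22%.
Line B: bakery product → 11.3; frozen → 11.3.2; with added sugar → 11.3.2.2. Scheduled 29%. No special measure applies. → 29%.
Line C: bakery product → 11.3; chilled → 11.3.3; with no added sugar → 11.3.3.2. Scheduled 17%. Fenwick agreement on 11.3: CTH not met; Fenwick agreement on 11.2.2.1: 11.3.3.2 not covered. → 17%.
Line D: bakery product → 11.3; chilled → 11.3.3; with added sugar → 11.3.3.1. Scheduled 17%. anti-dumping (Dunmara, 11.3): +26%; total 17% + 26% = 43%. → 43%.
Sum: 22% + 29% + 17% + 43% = 111%.

111%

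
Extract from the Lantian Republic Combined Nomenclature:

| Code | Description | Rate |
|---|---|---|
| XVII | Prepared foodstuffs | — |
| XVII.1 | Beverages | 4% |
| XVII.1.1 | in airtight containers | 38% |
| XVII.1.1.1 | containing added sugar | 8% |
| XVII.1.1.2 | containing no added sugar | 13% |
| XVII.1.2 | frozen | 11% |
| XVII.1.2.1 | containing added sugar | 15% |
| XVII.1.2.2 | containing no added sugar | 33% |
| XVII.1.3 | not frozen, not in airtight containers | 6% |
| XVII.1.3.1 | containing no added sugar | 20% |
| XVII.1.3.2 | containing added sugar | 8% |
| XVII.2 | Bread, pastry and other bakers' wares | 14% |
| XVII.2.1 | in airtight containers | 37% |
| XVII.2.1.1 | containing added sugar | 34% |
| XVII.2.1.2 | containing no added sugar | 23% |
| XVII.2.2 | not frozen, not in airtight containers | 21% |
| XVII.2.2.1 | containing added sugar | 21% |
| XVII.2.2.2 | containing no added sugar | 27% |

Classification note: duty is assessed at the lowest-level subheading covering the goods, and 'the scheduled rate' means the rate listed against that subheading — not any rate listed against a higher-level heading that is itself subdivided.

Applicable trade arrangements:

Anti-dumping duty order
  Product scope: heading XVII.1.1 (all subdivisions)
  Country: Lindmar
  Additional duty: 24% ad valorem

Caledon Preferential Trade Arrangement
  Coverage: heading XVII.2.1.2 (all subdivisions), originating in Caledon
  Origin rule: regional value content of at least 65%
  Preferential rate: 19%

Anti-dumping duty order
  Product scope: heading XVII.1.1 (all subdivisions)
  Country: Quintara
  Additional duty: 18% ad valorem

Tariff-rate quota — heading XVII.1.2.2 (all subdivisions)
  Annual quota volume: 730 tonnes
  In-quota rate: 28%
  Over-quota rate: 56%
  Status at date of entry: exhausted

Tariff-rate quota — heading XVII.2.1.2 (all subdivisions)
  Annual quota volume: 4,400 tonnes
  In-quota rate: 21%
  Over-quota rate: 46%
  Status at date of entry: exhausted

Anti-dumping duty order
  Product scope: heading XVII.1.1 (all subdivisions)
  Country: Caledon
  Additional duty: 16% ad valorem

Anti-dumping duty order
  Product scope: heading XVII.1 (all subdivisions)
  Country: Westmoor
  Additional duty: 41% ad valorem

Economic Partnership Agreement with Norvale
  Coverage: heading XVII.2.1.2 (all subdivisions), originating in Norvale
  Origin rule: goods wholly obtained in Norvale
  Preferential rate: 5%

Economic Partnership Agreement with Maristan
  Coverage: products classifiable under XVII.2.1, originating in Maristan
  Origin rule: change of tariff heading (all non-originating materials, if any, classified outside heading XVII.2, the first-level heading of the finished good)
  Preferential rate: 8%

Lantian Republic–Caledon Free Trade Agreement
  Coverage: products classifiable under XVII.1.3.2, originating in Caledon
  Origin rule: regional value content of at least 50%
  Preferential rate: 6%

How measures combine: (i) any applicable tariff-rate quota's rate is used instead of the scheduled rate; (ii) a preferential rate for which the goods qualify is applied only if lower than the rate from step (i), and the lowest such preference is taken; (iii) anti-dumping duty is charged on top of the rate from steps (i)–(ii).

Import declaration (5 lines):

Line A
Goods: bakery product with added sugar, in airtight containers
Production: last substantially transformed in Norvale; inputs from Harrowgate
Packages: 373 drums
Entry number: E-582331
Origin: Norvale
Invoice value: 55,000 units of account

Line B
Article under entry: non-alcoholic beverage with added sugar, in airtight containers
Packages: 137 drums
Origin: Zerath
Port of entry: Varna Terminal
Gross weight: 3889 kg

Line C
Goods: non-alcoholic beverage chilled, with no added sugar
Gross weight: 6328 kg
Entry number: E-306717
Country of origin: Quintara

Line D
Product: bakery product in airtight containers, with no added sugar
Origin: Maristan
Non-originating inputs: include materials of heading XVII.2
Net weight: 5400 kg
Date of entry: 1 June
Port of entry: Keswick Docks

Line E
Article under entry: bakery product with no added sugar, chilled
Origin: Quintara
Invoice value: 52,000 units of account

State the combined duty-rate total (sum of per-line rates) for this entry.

135%

Line A: bakery product → XVII.2; in airtight containers → XVII.2.1; with added sugar → XVII.2.1.1. Scheduled 34%. Norvale agreement on XVII.2.1.2: XVII.2.1.1 not covered. → 34%.
Line B: non-alcoholic beverage → XVII.1; in airtight containers → XVII.1.1; with added sugar → XVII.1.1.1. Scheduled 8%. No special measure applies. → 8%.
Line C: non-alcoholic beverage → XVII.1; chilled → XVII.1.3; with no added sugar → XVII.1.3.1. Scheduled 20%. No special measure applies. → 20%.
Line D: bakery product → XVII.2; in airtight containers → XVII.2.1; with no added sugar → XVII.2.1.2. Scheduled 23%. quota on XVII.2.1.2 exhausted → over-quota 46%; Maristan agreement on XVII.2.1: CTH not met. → 46%.
Line E: bakery product → XVII.2; chilled → XVII.2.2; with no added sugar → XVII.2.2.2. Scheduled 27%. No special measure applies. → 27%.
Sum: 34% + 8% + 20% + 46% + 27% = 135%.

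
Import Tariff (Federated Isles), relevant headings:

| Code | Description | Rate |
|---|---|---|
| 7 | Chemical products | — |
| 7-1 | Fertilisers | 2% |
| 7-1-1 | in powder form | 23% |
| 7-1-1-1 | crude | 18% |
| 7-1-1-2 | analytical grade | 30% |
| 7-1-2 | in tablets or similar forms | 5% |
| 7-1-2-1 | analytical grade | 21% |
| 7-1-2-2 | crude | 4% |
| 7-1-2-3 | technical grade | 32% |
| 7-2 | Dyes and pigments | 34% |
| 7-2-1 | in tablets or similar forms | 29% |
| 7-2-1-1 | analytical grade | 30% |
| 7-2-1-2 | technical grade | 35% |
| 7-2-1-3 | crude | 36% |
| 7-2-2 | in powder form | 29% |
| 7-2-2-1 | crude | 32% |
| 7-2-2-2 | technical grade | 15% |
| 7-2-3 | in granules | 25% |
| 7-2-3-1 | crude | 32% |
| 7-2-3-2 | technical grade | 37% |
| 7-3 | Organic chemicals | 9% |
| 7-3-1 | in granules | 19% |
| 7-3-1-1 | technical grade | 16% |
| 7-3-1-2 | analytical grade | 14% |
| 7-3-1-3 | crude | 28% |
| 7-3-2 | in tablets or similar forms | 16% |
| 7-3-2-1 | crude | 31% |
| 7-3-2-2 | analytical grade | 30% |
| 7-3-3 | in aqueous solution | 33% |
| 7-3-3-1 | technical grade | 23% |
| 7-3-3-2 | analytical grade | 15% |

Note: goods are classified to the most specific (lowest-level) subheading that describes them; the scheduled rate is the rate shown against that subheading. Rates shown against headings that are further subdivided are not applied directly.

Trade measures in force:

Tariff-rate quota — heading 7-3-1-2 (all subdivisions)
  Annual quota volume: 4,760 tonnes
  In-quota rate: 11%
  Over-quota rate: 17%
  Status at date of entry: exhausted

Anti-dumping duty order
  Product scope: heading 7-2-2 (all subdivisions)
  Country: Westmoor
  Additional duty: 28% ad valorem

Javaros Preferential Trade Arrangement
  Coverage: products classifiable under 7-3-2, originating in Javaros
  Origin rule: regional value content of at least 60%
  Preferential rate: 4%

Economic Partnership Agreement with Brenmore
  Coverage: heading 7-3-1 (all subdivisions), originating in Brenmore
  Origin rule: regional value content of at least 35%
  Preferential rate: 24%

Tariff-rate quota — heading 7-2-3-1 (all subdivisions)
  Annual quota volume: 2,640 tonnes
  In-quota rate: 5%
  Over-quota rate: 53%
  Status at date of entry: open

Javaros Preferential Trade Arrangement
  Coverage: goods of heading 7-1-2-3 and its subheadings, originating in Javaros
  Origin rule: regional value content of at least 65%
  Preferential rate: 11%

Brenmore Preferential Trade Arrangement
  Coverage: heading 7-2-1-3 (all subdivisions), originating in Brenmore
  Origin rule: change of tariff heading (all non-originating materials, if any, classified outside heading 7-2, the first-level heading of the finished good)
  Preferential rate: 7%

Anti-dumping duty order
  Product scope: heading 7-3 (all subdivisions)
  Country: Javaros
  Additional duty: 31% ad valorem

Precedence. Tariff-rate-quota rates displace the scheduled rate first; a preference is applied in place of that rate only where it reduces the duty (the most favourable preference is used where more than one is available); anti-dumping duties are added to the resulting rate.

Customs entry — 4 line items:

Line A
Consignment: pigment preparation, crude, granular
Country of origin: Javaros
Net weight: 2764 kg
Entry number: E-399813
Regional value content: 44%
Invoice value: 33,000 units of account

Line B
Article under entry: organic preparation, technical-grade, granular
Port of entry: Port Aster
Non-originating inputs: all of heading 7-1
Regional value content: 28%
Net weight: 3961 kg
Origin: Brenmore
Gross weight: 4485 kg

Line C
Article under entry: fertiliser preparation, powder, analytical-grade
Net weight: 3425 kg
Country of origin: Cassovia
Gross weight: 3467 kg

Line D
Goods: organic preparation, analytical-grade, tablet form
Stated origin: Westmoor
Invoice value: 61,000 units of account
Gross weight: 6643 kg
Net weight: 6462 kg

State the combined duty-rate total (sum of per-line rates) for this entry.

81%

Line A: pigment → 7-2; granular → 7-2-3; crude → 7-2-3-1. Scheduled 32%. quota on 7-2-3-1 open → in-quota 5%; Javaros agreement on 7-3-2: 7-2-3-1 not covered; Javaros agreement on 7-1-2-3: 7-2-3-1 not covered. → 5%.
Line B: organic → 7-3; granular → 7-3-1; technical-grade → 7-3-1-1. Scheduled 16%. Brenmore agreement on 7-3-1: RVC < 35%; Brenmore agreement on 7-2-1-3: 7-3-1-1 not covered. → 16%.
Line C: fertiliser → 7-1; powder → 7-1-1; analytical-grade → 7-1-1-2. Scheduled 30%. No special measure applies. → 30%.
Line D: organic → 7-3; tablet form → 7-3-2; analytical-grade → 7-3-2-2. Scheduled 30%. No special measure applies. → 30%.
Sum: 5% + 16% + 30% + 30% = 81%.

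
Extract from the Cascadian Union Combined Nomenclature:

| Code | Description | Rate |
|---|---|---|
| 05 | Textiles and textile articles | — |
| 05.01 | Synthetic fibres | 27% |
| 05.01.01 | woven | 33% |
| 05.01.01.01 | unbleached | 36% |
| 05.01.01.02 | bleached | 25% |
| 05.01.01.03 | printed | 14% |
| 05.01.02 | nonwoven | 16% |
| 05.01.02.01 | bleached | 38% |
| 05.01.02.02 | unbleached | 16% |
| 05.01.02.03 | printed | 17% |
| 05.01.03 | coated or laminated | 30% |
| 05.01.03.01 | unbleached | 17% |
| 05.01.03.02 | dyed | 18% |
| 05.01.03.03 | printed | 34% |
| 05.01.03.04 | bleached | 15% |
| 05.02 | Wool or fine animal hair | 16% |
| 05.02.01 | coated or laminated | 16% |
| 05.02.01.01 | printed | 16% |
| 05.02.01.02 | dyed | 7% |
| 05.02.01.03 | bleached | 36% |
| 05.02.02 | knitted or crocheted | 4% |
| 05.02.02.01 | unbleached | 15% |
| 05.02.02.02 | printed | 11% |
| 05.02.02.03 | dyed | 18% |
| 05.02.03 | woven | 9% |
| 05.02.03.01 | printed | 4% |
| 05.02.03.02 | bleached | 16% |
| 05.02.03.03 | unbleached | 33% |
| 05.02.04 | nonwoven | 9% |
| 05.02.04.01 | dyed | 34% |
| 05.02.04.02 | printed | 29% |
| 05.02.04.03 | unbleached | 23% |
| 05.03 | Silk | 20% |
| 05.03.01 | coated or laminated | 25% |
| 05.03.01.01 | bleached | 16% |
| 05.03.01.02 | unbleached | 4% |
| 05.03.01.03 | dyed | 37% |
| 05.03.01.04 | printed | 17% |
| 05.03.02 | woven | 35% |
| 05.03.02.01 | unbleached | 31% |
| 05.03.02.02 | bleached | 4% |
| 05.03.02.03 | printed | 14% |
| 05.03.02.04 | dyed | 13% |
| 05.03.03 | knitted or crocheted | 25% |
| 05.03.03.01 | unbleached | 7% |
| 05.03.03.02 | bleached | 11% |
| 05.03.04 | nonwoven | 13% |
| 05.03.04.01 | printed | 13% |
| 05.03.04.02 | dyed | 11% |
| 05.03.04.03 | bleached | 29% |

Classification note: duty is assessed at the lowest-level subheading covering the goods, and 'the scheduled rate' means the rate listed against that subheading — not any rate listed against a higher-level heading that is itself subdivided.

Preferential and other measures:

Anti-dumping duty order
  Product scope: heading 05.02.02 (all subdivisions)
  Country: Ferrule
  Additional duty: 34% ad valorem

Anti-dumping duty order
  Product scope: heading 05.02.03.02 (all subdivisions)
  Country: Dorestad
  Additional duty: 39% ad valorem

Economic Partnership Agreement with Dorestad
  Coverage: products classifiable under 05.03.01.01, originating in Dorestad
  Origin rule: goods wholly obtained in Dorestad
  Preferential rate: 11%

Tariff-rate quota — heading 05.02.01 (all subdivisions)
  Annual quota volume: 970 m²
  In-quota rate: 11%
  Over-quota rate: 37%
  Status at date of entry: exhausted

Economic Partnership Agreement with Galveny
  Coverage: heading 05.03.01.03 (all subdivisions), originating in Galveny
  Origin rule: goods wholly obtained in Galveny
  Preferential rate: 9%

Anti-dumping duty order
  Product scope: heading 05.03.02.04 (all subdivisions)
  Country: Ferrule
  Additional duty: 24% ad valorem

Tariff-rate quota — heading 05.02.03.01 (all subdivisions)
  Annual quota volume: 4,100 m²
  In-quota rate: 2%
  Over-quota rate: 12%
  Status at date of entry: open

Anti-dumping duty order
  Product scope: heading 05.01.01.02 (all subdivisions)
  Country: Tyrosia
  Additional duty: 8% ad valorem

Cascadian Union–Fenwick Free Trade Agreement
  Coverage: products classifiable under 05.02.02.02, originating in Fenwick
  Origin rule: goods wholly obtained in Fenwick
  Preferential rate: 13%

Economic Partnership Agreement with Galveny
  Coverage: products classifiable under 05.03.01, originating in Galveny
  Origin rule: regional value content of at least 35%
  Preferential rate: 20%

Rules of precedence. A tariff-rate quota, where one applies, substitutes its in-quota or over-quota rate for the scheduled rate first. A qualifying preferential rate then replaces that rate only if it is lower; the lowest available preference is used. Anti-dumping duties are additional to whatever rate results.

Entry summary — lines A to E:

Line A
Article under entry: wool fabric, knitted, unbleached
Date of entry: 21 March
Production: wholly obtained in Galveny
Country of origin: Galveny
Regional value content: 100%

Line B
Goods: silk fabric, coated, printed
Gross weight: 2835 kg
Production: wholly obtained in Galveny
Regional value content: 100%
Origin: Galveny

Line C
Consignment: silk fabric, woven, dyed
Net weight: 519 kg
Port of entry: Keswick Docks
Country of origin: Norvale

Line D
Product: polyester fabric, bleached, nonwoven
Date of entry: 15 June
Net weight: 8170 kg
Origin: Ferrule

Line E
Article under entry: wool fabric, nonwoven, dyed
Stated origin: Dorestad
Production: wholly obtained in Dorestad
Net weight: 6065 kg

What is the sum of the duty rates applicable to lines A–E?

Line A: wool → 05.02; knitted → 05.02.02; unbleached → 05.02.02.01. Scheduled 15%. Galveny agreement on 05.03.01.03: 05.02.02.01 not covered; Galveny agreement on 05.03.01: 05.02.02.01 not covered. → 15%.
Line B: silk → 05.03; coated → 05.03.01; printed → 05.03.01.04. Scheduled 17%. Galveny agreement on 05.03.01.03: 05.03.01.04 not covered; Galveny agreement on 05.03.01: RVC ≥ 35% → 20% available; preference 20% not lower than 17% → no reduction. → 17%.
Line C: silk → 05.03; woven → 05.03.02; dyed → 05.03.02.04. Scheduled 13%. No special measure applies. → 13%.
Line D: polyester → 05.01; nonwoven → 05.01.02; bleached → 05.01.02.01. Scheduled 38%. No special measure applies. → 38%.
Line E: wool → 05.02; nonwoven → 05.02.04; dyed → 05.02.04.01. Scheduled 34%. Dorestad agreement on 05.03.01.01: 05.02.04.01 not covered. → 34%.
Sum: 15% + 17% + 13% + 38% + 34% = 117%.

117%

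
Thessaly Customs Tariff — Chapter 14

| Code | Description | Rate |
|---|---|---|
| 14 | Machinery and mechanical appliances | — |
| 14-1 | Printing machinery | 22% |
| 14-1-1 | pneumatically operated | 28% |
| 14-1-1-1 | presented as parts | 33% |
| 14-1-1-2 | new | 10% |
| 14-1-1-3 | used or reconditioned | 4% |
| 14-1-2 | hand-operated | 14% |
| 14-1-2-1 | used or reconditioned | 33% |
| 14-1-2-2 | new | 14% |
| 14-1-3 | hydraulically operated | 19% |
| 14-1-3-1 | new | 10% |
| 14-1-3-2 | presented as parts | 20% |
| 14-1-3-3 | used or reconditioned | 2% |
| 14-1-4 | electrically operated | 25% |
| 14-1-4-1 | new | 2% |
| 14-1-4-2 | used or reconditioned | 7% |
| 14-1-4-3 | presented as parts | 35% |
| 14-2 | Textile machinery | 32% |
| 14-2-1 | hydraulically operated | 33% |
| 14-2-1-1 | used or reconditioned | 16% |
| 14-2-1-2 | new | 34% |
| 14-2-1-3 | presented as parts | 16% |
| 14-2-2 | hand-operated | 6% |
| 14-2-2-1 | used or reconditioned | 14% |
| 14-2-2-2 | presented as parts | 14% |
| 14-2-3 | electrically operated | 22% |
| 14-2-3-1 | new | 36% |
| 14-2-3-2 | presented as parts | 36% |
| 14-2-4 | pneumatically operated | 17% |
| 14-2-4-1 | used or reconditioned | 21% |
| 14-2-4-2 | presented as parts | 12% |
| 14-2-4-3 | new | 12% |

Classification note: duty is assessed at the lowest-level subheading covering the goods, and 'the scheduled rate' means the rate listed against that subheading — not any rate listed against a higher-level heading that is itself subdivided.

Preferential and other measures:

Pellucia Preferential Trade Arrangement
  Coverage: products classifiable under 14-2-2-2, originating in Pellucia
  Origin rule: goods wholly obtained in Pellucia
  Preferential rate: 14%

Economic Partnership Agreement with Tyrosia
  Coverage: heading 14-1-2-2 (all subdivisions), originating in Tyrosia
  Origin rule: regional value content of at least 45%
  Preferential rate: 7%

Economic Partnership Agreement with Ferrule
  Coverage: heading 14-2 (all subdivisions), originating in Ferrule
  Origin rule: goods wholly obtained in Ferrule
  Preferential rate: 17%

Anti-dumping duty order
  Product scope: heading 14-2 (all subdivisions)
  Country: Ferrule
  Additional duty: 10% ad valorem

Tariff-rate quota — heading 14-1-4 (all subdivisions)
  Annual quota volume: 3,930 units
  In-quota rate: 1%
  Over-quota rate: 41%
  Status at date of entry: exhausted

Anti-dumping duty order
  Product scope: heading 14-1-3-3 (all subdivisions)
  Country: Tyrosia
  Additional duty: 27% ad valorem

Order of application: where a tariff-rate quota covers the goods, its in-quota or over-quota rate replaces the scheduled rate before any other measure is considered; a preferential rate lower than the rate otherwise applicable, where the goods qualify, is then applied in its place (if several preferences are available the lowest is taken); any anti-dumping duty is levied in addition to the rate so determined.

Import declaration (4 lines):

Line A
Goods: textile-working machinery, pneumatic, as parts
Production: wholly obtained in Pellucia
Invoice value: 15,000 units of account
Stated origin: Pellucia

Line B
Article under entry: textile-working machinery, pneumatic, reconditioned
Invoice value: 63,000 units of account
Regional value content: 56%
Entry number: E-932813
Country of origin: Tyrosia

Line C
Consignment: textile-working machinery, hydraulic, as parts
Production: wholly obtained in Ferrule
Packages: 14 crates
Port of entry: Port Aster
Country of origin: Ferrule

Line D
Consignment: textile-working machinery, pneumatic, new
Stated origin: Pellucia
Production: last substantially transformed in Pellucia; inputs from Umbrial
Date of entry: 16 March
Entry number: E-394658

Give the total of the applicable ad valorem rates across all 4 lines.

71%

Line A: textile-working → 14-2; pneumatic → 14-2-4; as parts → 14-2-4-2. Scheduled 12%. Pellucia agreement on 14-2-2-2: 14-2-4-2 not covered. → 12%.
Line B: textile-working → 14-2; pneumatic → 14-2-4; reconditioned → 14-2-4-1. Scheduled 21%. Tyrosia agreement on 14-1-2-2: 14-2-4-1 not covered. → 21%.
Line C: textile-working → 14-2; hydraulic → 14-2-1; as parts → 14-2-1-3. Scheduled 16%. Ferrule agreement on 14-2: wholly obtained → 17% available; preference 17% not lower than 16% → no reduction; anti-dumping (Ferrule, 14-2): +10%; total 16% + 10% = 26%. → 26%.
Line D: textile-working → 14-2; pneumatic → 14-2-4; new → 14-2-4-3. Scheduled 12%. Pellucia agreement on 14-2-2-2: 14-2-4-3 not covered. → 12%.
Sum: 12% + 21% + 26% + 12% = 71%.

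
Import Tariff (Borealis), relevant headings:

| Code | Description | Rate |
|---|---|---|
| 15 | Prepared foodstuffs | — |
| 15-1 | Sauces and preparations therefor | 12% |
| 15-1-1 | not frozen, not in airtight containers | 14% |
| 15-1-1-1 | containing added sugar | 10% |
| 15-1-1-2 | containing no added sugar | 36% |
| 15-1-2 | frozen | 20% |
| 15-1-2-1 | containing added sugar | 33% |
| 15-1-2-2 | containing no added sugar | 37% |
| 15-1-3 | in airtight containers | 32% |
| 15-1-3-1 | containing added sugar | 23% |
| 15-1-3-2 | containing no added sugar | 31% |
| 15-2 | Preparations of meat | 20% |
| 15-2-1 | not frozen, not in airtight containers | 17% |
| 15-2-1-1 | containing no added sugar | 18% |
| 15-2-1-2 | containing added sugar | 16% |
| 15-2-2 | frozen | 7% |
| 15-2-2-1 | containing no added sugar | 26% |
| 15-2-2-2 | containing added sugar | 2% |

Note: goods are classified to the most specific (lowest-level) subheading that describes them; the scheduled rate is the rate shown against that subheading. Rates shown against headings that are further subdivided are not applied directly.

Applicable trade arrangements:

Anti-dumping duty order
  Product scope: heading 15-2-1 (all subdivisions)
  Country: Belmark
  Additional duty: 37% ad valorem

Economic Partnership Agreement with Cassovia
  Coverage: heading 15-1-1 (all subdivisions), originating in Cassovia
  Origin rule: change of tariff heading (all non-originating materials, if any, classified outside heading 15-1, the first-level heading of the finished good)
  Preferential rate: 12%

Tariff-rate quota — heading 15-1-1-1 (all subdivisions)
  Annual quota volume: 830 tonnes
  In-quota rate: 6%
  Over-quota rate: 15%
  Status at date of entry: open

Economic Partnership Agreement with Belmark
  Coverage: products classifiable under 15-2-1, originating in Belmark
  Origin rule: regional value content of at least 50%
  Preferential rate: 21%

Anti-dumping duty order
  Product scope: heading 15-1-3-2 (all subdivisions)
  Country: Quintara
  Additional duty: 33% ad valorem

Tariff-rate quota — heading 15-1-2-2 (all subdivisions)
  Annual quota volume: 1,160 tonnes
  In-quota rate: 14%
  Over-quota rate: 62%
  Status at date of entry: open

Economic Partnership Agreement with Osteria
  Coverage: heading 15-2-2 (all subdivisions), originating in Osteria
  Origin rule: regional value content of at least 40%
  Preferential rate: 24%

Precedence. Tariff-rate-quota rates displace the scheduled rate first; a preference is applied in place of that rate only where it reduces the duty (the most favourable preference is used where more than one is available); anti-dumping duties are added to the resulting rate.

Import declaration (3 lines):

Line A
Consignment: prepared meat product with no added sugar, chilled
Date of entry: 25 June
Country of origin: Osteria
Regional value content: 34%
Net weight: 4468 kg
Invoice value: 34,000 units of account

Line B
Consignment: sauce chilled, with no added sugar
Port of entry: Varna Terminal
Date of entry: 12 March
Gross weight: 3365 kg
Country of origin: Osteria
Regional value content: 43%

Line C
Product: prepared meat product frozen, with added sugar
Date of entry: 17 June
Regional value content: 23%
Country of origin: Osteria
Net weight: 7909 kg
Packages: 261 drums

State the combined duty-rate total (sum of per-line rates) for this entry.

56%

Line A: prepared meat product → 15-2; chilled → 15-2-1; with no added sugar → 15-2-1-1. Scheduled 18%. Osteria agreement on 15-2-2: 15-2-1-1 not covered. → 18%.
Line B: sauce → 15-1; chilled → 15-1-1; with no added sugar → 15-1-1-2. Scheduled 36%. Osteria agreement on 15-2-2: 15-1-1-2 not covered. → 36%.
Line C: prepared meat product → 15-2; frozen → 15-2-2; with added sugar → 15-2-2-2. Scheduled 2%. Osteria agreement on 15-2-2: RVC < 40%. → 2%.
Sum: 18% + 36% + 2% = 56%.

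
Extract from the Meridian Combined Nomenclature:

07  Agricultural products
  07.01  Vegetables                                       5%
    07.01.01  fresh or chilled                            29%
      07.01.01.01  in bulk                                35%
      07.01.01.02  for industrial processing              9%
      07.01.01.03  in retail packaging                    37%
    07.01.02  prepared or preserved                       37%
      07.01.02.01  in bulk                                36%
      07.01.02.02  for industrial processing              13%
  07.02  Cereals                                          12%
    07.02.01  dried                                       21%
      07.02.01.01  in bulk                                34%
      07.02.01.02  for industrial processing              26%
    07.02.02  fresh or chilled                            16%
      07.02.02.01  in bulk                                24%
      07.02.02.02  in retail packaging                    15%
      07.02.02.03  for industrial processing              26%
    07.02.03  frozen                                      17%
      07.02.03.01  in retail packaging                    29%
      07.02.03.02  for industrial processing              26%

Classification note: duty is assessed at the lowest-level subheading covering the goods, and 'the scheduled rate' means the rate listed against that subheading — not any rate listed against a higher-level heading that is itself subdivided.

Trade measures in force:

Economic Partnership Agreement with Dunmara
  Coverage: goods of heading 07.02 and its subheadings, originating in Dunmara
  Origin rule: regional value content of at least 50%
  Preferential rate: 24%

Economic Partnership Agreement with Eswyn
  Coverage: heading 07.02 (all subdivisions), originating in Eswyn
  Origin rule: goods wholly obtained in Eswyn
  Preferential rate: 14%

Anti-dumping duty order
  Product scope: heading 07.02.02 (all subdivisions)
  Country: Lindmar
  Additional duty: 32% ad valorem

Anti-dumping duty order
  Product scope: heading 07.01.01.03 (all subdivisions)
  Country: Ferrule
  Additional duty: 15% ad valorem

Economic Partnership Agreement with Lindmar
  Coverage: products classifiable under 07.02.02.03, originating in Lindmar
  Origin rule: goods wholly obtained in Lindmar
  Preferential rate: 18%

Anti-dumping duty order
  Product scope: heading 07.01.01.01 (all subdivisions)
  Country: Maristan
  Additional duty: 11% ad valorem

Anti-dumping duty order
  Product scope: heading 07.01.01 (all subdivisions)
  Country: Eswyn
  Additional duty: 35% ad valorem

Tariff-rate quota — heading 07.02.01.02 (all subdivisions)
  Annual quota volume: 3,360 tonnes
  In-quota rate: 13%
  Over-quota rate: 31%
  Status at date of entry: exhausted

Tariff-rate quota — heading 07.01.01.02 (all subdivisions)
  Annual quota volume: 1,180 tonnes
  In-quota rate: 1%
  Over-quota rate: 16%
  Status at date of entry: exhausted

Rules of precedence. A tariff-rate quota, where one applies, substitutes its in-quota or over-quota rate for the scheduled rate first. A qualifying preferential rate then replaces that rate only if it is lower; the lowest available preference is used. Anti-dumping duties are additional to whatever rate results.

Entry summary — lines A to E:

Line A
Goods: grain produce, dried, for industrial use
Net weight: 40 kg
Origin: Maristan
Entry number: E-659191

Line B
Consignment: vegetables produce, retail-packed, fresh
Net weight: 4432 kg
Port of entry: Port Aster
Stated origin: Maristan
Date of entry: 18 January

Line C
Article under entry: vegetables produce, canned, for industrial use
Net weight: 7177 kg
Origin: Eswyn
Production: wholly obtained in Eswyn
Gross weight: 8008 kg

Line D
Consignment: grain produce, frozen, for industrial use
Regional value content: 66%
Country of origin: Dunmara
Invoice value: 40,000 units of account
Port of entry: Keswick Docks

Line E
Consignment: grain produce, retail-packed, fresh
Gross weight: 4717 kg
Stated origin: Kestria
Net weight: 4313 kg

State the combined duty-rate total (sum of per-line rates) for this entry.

120%

Line A: grain → 07.02; dried → 07.02.01; for industrial use → 07.02.01.02. Scheduled 26%. quota on 07.02.01.02 exhausted → over-quota 31%. → 31%.
Line B: vegetables → 07.01; fresh → 07.01.01; retail-packed → 07.01.01.03. Scheduled 37%. No special measure applies. → 37%.
Line C: vegetables → 07.01; canned → 07.01.02; for industrial use → 07.01.02.02. Scheduled 13%. Eswyn agreement on 07.02: 07.01.02.02 not covered. → 13%.
Line D: grain → 07.02; frozen → 07.02.03; for industrial use → 07.02.03.02. Scheduled 26%. Dunmara agreement on 07.02: RVC ≥ 50% → 24% available; preferential 24%. → 24%.
Line E: grain → 07.02; fresh → 07.02.02; retail-packed → 07.02.02.02. Scheduled 15%. No special measure applies. → 15%.
Sum: 31% + 37% + 13% + 24% + 15% = 120%.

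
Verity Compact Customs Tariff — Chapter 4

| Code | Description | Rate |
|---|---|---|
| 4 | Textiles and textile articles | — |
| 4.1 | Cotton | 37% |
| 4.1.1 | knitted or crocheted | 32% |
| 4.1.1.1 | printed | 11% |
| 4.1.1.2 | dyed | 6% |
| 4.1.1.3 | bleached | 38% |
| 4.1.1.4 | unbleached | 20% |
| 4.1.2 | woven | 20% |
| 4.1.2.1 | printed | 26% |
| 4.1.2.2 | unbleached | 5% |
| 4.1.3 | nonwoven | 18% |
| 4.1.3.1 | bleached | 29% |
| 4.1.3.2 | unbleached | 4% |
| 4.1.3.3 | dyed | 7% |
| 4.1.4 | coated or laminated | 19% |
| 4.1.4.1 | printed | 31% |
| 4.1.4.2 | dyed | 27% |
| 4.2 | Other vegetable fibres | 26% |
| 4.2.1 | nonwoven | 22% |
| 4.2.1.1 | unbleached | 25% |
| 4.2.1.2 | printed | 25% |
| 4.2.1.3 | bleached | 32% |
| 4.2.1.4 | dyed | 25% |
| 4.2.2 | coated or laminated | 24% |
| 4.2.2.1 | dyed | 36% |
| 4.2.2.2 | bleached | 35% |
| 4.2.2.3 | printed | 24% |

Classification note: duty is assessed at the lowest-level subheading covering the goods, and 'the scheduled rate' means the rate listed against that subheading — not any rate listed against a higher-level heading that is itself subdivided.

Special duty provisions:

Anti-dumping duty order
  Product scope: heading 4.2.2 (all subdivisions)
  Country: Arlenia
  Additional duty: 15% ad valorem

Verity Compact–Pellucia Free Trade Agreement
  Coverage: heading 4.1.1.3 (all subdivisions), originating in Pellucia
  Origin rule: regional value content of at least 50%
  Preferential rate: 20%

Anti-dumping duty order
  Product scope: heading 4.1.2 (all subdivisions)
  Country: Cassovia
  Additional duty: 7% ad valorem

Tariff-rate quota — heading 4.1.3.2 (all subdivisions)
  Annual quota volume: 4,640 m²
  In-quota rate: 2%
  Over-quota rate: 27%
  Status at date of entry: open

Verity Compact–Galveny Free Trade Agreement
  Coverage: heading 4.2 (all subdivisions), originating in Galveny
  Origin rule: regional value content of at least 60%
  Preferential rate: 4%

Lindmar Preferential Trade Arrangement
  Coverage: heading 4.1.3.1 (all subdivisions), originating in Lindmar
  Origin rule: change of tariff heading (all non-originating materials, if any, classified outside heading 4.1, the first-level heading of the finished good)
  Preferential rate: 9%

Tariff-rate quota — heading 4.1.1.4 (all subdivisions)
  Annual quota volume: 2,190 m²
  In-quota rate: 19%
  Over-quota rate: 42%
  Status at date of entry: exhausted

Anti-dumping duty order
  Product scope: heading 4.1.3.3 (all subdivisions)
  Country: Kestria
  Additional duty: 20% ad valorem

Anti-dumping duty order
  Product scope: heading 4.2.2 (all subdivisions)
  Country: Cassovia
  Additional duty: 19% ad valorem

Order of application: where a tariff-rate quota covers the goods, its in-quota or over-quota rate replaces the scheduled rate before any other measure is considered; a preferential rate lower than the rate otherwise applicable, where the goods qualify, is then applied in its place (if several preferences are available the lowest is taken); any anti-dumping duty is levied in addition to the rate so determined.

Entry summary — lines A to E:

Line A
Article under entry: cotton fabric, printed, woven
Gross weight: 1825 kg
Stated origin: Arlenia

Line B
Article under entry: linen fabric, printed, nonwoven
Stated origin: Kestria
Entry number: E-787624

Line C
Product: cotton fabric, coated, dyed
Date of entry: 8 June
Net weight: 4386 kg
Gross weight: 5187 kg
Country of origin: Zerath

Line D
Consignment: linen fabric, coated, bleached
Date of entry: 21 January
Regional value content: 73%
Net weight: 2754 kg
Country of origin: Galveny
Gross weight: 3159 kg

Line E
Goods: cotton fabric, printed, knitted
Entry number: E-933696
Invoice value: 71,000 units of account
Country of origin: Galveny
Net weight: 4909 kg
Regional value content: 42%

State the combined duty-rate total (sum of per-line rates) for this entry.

93%

Line A: cotton → 4.1; woven → 4.1.2; printed → 4.1.2.1. Scheduled 26%. No special measure applies. → 26%.
Line B: linen → 4.2; nonwoven → 4.2.1; printed → 4.2.1.2. Scheduled 25%. No special measure applies. → 25%.
Line C: cotton → 4.1; coated → 4.1.4; dyed → 4.1.4.2. Scheduled 27%. No special measure applies. → 27%.
Line D: linen → 4.2; coated → 4.2.2; bleached → 4.2.2.2. Scheduled 35%. Galveny agreement on 4.2: RVC ≥ 60% → 4% available; preferential 4%. → 4%.
Line E: cotton → 4.1; knitted → 4.1.1; printed → 4.1.1.1. Scheduled 11%. Galveny agreement on 4.2: 4.1.1.1 not covered. → 11%.
Sum: 26% + 25% + 27% + 4% + 11% = 93%.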